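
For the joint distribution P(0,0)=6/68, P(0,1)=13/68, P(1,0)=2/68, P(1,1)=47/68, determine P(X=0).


P(X=0) = P(0,0)+P(0,1) = 6/68 + 13/68 = 19/68

19/68


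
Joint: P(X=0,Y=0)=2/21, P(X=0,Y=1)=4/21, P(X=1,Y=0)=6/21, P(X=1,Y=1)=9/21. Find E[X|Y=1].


P(Y=1) = 13/21
E[X|Y=1] = (0*4 + 1*9)/13 = 9/13

9/13


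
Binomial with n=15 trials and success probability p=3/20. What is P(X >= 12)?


P(X>=12) = P(X=12) + P(X=13) + P(X=14) + P(X=15)
= 237598236603/6553600000000000000 + 9675946287/6553600000000000000 + 243931419/6553600000000000000 + 14348907/32768000000000000000
= 309401230113/8192000000000000000

309401230113/8192000000000000000


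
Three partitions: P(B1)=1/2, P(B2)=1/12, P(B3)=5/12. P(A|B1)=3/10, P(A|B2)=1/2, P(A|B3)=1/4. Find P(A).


P(A) = P(A|B1)P(B1) + P(A|B2)P(B2) + P(A|B3)P(B3)
= 3/10*1/2 + 1/2*1/12 + 1/4*5/12
= 3/20 + 1/24 + 5/48 = 71/240

71/240


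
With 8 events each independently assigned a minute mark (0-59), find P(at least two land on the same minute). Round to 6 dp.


P(all different) = prod((60-i)/60 for i=0..7) = 0.614209
P(at least one match) = 1 - 0.614209 = 0.385791

0.385791


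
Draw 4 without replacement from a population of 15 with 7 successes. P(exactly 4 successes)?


P(X=4) = C(7,4)*C(8,0) / C(15,4)
= 35*1 / 1365
= 35/1365 = 1/39

1/39


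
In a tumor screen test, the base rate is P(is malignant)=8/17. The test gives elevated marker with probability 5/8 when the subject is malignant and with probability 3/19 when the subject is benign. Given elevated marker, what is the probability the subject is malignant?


P(A) = P(A|B)P(B) + P(A|B')P(B') = 5/8*8/17 + 3/19*9/17 = 122/323
P(B|A) = P(A|B)P(B)/P(A) = (5/17)/(122/323) = 95/122

95/122


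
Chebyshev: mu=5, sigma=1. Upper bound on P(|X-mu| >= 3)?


k = 3/1 = 3
Chebyshev: P(|X-mu| >= k*sigma) <= 1/k^2 = 1/3^2 = 1/9

1/9


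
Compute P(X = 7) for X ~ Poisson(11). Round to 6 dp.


P(X=7) = e^(-11) * 11^7 / 7!
≈ 0.00001670170079 * 19487171 / 5040
≈ 0.064577

0.064577


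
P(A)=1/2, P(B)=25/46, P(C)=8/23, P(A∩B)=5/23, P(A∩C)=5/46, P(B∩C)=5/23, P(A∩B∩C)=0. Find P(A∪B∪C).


P(A∪B∪C) = P(A)+P(B)+P(C) - P(AB)-P(AC)-P(BC) + P(ABC)
= 1/2+25/46+8/23 - 5/23-5/46-5/23 + 0
= 39/46

39/46


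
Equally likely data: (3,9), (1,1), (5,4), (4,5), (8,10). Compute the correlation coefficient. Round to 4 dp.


Cov(X,Y) = 5.2400, Var(X) = 5.3600, Var(Y) = 10.9600
rho = Cov/(sqrt(VarX)*sqrt(VarY)) = 0.6837

0.6837


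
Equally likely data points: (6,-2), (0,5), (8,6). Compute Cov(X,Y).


E[X]=14/3, E[Y]=3, E[XY]=12
Cov(X,Y) = E[XY] - E[X]E[Y] = 12 - 14/3*3 = -2

-2


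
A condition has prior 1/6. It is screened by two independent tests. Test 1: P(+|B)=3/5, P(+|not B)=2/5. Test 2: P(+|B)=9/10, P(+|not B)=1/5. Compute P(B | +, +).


After test 1: P(+) = 3/5*1/6 + 2/5*5/6 = 13/30
P(B|+) = (1/10)/(13/30) = 3/13
After test 2 (use post1 as new prior): P(+) = 9/10*3/13 + 1/5*10/13 = 47/130
P(B|+,+) = (27/130)/(47/130) = 27/47

27/47


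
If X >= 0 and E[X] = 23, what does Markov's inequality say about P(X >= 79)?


Markov: P(X >= a) <= E[X]/a
P(X >= 79) <= 23/79

23/79


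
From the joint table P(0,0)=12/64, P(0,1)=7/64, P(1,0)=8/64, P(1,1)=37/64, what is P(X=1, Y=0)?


Read from table: P(X=1, Y=0) = 8/64 = 1/8

1/8


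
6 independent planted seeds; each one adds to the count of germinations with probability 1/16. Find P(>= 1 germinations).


P(at least one) = 1 - P(none)
P(none) = (1 - 1/16)^6 = (15/16)^6 = 11390625/16777216
P(at least one) = 1 - 11390625/16777216 = 5386591/16777216

5386591/16777216


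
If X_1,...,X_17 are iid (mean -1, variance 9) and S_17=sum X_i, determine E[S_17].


E[S_n] = n*E[X_1] = 17*-1 = -17

-17


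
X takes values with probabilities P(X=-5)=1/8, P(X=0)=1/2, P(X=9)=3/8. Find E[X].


E[X] = sum(x * P(x))
= -5*1/8 + 0*1/2 + 9*3/8
= 11/4

11/4


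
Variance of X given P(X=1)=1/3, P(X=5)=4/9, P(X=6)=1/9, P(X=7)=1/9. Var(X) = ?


E[X] = 4, E[X^2] = 188/9
Var(X) = E[X^2] - (E[X])^2 = 188/9 - (4)^2 = 44/9

44/9


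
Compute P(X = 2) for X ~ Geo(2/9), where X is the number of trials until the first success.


P(X=2) = (1-p)^1 * p = (7/9)^1 * 2/9
= 7/9 * 2/9 = 14/81

14/81


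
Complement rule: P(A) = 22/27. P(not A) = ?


P(A') = 1 - P(A) = 1 - 22/27 = 5/27

5/27


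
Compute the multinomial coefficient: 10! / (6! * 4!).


10! = 3628800
Denominator: 6!=720 * 4!=24
Coefficient = 3628800 / 17280 = 210

210


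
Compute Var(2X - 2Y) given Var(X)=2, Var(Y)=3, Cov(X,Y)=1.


Var(2X - 2Y) = 2^2*Var(X) + (-2)^2*Var(Y) + 2*2*(-2)*Cov(X,Y)
= 4*2 + 4*3 - 8*1
= 8 + 12 - 8 = 12

12


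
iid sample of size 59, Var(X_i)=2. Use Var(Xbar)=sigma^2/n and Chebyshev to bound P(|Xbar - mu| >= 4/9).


Var(Xbar) = Var(X)/n = 2/59
Chebyshev: P(|Xbar-mu| >= 4/9) <= Var(Xbar)/(4/9)^2 = (2/59)/(16/81) = 81/472

81/472


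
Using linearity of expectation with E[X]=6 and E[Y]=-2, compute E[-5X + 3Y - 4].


E[-5X + 3Y - 4] = -5*E[X] + 3*E[Y] - 4
= (-5)*(6) + (3)*(-2) + (-4)
= -30 - 6 - 4 = -40

-40


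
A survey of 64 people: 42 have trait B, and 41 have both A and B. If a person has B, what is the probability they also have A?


P(A|B) = P(A∩B)/P(B) = (41/64)/(42/64) = 41/42

41/42


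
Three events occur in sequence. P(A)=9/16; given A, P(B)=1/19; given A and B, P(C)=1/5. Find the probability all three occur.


P(A∩B∩C) = P(A) * P(B|A) * P(C|A∩B)
= 9/16 * 1/19 * 1/5
= 9/304 * 1/5 = 9/1520

9/1520


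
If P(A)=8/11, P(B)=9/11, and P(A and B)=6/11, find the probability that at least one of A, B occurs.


P(A∪B) = P(A) + P(B) - P(A∩B)
= 8/11 + 9/11 - 6/11 = 1

1


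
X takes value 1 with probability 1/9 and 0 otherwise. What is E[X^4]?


For Bernoulli: X in {0,1}
E[X^4] = 0^4*(1-1/9) + 1^4*1/9 = 1/9

1/9


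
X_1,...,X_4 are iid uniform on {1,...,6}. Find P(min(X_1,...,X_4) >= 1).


P(min >= 1) = P(all X_i >= 1) = (P(X_1 >= 1))^4
= (6/6)^4 = 1^4 = 1

1


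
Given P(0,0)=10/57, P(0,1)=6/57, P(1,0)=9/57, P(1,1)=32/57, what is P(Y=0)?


P(Y=0) = P(0,0)+P(1,0) = 10/57 + 9/57 = 19/57 = 1/3

1/3


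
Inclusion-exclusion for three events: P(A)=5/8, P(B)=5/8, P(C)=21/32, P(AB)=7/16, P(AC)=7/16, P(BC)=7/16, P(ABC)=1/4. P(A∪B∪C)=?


P(A∪B∪C) = P(A)+P(B)+P(C) - P(AB)-P(AC)-P(BC) + P(ABC)
= 5/8+5/8+21/32 - 7/16-7/16-7/16 + 1/4
= 27/32

27/32


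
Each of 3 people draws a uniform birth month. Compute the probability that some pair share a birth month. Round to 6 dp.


P(all different) = prod((12-i)/12 for i=0..2) = 0.763889
P(at least one match) = 1 - 0.763889 = 0.236111

0.236111


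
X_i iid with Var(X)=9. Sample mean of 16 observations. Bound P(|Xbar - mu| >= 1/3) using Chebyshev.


Var(Xbar) = Var(X)/n = 9/16
Chebyshev: P(|Xbar-mu| >= 1/3) <= Var(Xbar)/(1/3)^2 = (9/16)/(1/9) = 81/16
Bound exceeds 1, so trivial bound: 1

1


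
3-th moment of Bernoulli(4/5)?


For Bernoulli: X in {0,1}
E[X^3] = 0^3*(1-4/5) + 1^3*4/5 = 4/5

4/5


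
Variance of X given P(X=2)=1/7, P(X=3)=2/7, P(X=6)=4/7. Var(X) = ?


E[X] = 32/7, E[X^2] = 166/7
Var(X) = E[X^2] - (E[X])^2 = 166/7 - (32/7)^2 = 138/49

138/49


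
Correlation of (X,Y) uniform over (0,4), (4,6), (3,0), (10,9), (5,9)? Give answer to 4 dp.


Cov(X,Y) = 7.1600, Var(X) = 10.6400, Var(Y) = 11.4400
rho = Cov/(sqrt(VarX)*sqrt(VarY)) = 0.6490

0.6490


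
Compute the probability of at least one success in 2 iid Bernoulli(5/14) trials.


P(at least one) = 1 - P(none)
P(none) = (1 - 5/14)^2 = (9/14)^2 = 81/196
P(at least one) = 1 - 81/196 = 115/196

115/196


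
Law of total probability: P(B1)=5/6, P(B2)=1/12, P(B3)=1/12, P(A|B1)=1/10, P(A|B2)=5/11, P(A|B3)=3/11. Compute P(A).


P(A) = P(A|B1)P(B1) + P(A|B2)P(B2) + P(A|B3)P(B3)
= 1/10*5/6 + 5/11*1/12 + 3/11*1/12
= 1/12 + 5/132 + 1/44 = 19/132

19/132


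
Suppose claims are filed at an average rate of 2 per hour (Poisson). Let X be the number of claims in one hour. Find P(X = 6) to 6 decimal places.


P(X=6) = e^(-2) * 2^6 / 6!
≈ 0.1353352832 * 64 / 720
≈ 0.012030

0.012030


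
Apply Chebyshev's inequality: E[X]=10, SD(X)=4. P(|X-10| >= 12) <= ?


k = 12/4 = 3
Chebyshev: P(|X-mu| >= k*sigma) <= 1/k^2 = 1/3^2 = 1/9

1/9


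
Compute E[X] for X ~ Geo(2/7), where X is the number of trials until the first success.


For geometric (trials until first success), E[X] = 1/p = 1/(2/7) = 7/2

7/2


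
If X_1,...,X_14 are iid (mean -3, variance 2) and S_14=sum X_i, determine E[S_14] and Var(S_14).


E[S_n] = n*mu = 14*-3 = -42
Var(S_n) = n*sigma^2 = 14*2 = 28

E[S_14]=-42, Var(S_14)=28


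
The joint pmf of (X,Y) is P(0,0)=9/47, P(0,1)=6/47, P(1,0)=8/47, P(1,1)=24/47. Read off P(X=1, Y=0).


Read from table: P(X=1, Y=0) = 8/47

8/47


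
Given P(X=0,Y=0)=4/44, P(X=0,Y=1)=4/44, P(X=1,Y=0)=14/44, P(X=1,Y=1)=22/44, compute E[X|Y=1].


P(Y=1) = 26/44
E[X|Y=1] = (0*4 + 1*22)/26 = 22/26 = 11/13

11/13


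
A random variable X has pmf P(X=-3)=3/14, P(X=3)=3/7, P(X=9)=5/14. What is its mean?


E[X] = sum(x * P(x))
= -3*3/14 + 3*3/7 + 9*5/14
= 27/7

27/7


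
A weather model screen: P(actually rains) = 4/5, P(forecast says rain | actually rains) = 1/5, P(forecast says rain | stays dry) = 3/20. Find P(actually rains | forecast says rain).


P(A) = P(A|B)P(B) + P(A|B')P(B') = 1/5*4/5 + 3/20*1/5 = 19/100
P(B|A) = P(A|B)P(B)/P(A) = (4/25)/(19/100) = 16/19

16/19


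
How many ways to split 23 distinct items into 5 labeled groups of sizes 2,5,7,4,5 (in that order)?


23! = 25852016738884976640000
Denominator: 2!=2 * 5!=120 * 7!=5040 * 4!=24 * 5!=120
Coefficient = 25852016738884976640000 / 3483648000 = 7420961227680

7420961227680


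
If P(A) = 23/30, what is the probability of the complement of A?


P(A') = 1 - P(A) = 1 - 23/30 = 7/30

7/30


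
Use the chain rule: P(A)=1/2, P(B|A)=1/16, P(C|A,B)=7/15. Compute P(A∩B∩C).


P(A∩B∩C) = P(A) * P(B|A) * P(C|A∩B)
= 1/2 * 1/16 * 7/15
= 1/32 * 7/15 = 7/480

7/480


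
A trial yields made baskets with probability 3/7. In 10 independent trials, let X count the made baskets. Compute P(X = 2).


P(X=2) = C(10,2) * p^2 * (1-p)^8
= 45 * 9/49 * 65536/5764801
= 26542080/282475249

26542080/282475249


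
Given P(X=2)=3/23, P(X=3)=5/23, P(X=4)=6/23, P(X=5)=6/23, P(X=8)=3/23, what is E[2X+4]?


E[2X+4] = sum(g(x)*P(x))
= 8*3/23 + 10*5/23 + 12*6/23 + 14*6/23 + 20*3/23
= 290/23

290/23


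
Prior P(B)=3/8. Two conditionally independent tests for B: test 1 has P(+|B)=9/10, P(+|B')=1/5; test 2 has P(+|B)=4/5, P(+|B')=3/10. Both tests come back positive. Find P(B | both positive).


After test 1: P(+) = 9/10*3/8 + 1/5*5/8 = 37/80
P(B|+) = (27/80)/(37/80) = 27/37
After test 2 (use post1 as new prior): P(+) = 4/5*27/37 + 3/10*10/37 = 123/185
P(B|+,+) = (108/185)/(123/185) = 36/41

36/41


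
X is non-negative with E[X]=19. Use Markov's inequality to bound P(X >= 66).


Markov: P(X >= a) <= E[X]/a
P(X >= 66) <= 19/66

19/66


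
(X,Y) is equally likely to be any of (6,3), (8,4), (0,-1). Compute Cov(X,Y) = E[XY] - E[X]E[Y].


E[X]=14/3, E[Y]=2, E[XY]=50/3
Cov(X,Y) = E[XY] - E[X]E[Y] = 50/3 - 14/3*2 = 22/3

22/3


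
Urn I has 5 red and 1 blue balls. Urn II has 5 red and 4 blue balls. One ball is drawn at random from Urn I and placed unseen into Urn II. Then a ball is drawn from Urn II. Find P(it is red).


P(transfer red) = 5/6; P(transfer blue) = 1/6
If red transferred: Urn II has 6 red of 10, so P(red|red moved) = 3/5
If blue transferred: Urn II has 5 red of 10, so P(red|blue moved) = 1/2
By total probability: P(red) = 5/6*3/5 + 1/6*1/2 = 7/12

7/12


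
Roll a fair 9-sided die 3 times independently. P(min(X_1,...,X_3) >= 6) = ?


P(min >= 6) = P(all X_i >= 6) = (P(X_1 >= 6))^3
= (4/9)^3 = 64/729

64/729


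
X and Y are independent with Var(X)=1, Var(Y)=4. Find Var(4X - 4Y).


Independence => Cov(X,Y)=0
Var(4X - 4Y) = 4^2*Var(X) + (-4)^2*Var(Y)
= 16*1 + 16*4 = 80

80


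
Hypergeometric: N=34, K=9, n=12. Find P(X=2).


P(X=2) = C(9,2)*C(25,10) / C(34,12)
= 36*3268760 / 548354040
= 117675360/548354040 = 2508/11687

2508/11687


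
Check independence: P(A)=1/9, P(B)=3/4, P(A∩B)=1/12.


P(A)*P(B) = 1/9*3/4 = 1/12
P(A∩B) = 1/12, which equals P(A)P(B), so independent

Yes, A and B are independent


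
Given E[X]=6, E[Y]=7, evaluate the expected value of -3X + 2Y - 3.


E[-3X + 2Y - 3] = -3*E[X] + 2*E[Y] - 3
= (-3)*(6) + (2)*(7) + (-3)
= -18 + 14 - 3 = -7

-7


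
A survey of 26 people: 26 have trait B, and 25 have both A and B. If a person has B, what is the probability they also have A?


P(A|B) = P(A∩B)/P(B) = (25/26)/(26/26) = 25/26

25/26


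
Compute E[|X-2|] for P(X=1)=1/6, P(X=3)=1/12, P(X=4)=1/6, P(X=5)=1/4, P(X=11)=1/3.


E[|X-2|] = sum(g(x)*P(x))
= 1*1/6 + 1*1/12 + 2*1/6 + 3*1/4 + 9*1/3
= 13/3

13/3


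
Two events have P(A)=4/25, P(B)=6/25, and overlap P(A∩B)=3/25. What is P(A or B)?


P(A∪B) = P(A) + P(B) - P(A∩B)
= 4/25 + 6/25 - 3/25 = 7/25

7/25


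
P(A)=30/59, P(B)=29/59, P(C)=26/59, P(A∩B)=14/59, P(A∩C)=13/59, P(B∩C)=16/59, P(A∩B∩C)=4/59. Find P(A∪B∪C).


P(A∪B∪C) = P(A)+P(B)+P(C) - P(AB)-P(AC)-P(BC) + P(ABC)
= 30/59+29/59+26/59 - 14/59-13/59-16/59 + 4/59
= 46/59

46/59


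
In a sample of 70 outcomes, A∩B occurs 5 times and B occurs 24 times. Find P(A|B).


P(A|B) = P(A∩B)/P(B) = (5/70)/(24/70) = 5/24

5/24


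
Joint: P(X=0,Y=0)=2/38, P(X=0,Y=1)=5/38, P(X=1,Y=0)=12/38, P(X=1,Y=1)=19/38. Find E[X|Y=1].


P(Y=1) = 24/38
E[X|Y=1] = (0*5 + 1*19)/24 = 19/24

19/24


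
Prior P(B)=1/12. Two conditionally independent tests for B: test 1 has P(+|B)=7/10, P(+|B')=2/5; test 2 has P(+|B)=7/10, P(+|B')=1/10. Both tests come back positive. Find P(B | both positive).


After test 1: P(+) = 7/10*1/12 + 2/5*11/12 = 17/40
P(B|+) = (7/120)/(17/40) = 7/51
After test 2 (use post1 as new prior): P(+) = 7/10*7/51 + 1/10*44/51 = 31/170
P(B|+,+) = (49/510)/(31/170) = 49/93

49/93


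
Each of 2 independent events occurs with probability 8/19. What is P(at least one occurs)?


P(at least one) = 1 - P(none)
P(none) = (1 - 8/19)^2 = (11/19)^2 = 121/361
P(at least one) = 1 - 121/361 = 240/361

240/361


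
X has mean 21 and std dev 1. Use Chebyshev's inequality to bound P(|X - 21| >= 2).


k = 2/1 = 2
Chebyshev: P(|X-mu| >= k*sigma) <= 1/k^2 = 1/2^2 = 1/4

1/4


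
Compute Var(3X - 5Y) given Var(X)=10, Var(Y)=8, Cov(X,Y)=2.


Var(3X - 5Y) = 3^2*Var(X) + (-5)^2*Var(Y) + 2*3*(-5)*Cov(X,Y)
= 9*10 + 25*8 - 30*2
= 90 + 200 - 60 = 230

230


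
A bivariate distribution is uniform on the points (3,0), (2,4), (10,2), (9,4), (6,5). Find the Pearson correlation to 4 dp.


Cov(X,Y) = 0.8000, Var(X) = 10.0000, Var(Y) = 3.2000
rho = Cov/(sqrt(VarX)*sqrt(VarY)) = 0.1414

0.1414


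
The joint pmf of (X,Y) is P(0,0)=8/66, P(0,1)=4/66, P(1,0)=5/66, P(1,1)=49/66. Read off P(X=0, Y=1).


Read from table: P(X=0, Y=1) = 4/66 = 2/33

2/33


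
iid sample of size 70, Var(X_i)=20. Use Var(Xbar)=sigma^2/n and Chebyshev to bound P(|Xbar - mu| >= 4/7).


Var(Xbar) = Var(X)/n = 20/70
Chebyshev: P(|Xbar-mu| >= 4/7) <= Var(Xbar)/(4/7)^2 = (2/7)/(16/49) = 7/8

7/8


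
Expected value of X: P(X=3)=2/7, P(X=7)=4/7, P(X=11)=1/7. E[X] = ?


E[X] = sum(x * P(x))
= 3*2/7 + 7*4/7 + 11*1/7
= 45/7

45/7


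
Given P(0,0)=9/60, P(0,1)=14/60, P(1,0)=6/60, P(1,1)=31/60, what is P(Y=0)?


P(Y=0) = P(0,0)+P(1,0) = 9/60 + 6/60 = 15/60 = 1/4

1/4


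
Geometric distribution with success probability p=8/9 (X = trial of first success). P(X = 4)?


P(X=4) = (1-p)^3 * p = (1/9)^3 * 8/9
= 1/729 * 8/9 = 8/6561

8/6561


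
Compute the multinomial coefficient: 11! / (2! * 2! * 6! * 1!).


11! = 39916800
Denominator: 2!=2 * 2!=2 * 6!=720 * 1!=1
Coefficient = 39916800 / 2880 = 13860

13860


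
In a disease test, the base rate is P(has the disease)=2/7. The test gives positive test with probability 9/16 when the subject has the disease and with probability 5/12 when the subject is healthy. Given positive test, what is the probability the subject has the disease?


P(A) = P(A|B)P(B) + P(A|B')P(B') = 9/16*2/7 + 5/12*5/7 = 11/24
P(B|A) = P(A|B)P(B)/P(A) = (9/56)/(11/24) = 27/77

27/77


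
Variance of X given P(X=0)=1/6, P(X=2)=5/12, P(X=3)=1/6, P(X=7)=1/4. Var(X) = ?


E[X] = 37/12, E[X^2] = 185/12
Var(X) = E[X^2] - (E[X])^2 = 185/12 - (37/12)^2 = 851/144

851/144


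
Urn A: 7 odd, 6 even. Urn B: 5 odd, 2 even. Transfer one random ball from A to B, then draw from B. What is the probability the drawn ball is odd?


P(transfer odd) = 7/13; P(transfer even) = 6/13
If odd transferred: Urn II has 6 odd of 8, so P(odd|odd moved) = 3/4
If even transferred: Urn II has 5 odd of 8, so P(odd|even moved) = 5/8
By total probability: P(odd) = 7/13*3/4 + 6/13*5/8 = 9/13

9/13


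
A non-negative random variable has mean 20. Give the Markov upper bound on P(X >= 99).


Markov: P(X >= a) <= E[X]/a
P(X >= 99) <= 20/99

20/99


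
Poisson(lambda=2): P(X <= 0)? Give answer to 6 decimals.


P(X<=0) = e^(-2)*2^0/0!
≈ 0.1353352832
≈ 0.135335

0.135335


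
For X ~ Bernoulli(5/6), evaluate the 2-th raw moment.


For Bernoulli: X in {0,1}
E[X^2] = 0^2*(1-5/6) + 1^2*5/6 = 5/6

5/6


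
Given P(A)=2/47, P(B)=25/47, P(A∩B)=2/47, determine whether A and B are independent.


P(A)*P(B) = 2/47*25/47 = 50/2209
P(A∩B) = 2/47 != 50/2209, so not independent

No, A and B are not independent


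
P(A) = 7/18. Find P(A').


P(A') = 1 - P(A) = 1 - 7/18 = 11/18

11/18


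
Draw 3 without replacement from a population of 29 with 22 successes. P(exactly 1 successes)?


P(X=1) = C(22,1)*C(7,2) / C(29,3)
= 22*21 / 3654
= 462/3654 = 11/87

11/87


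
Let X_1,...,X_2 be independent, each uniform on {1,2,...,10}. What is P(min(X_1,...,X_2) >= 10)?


P(min >= 10) = P(all X_i >= 10) = (P(X_1 >= 10))^2
= (1/10)^2 = 1/100

1/100


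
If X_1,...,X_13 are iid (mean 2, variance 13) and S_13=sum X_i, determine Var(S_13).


By independence, Var(S_n) = n*Var(X_1) = 13*13 = 169

169


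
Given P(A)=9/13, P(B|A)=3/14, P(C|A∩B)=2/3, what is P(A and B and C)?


P(A∩B∩C) = P(A) * P(B|A) * P(C|A∩B)
= 9/13 * 3/14 * 2/3
= 27/182 * 2/3 = 9/91

9/91


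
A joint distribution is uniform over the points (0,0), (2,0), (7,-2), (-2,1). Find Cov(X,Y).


E[X]=7/4, E[Y]=-1/4, E[XY]=-4
Cov(X,Y) = E[XY] - E[X]E[Y] = -4 - 7/4*-1/4 = -57/16

-57/16


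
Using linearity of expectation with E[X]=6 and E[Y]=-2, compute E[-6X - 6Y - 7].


E[-6X - 6Y - 7] = -6*E[X] - 6*E[Y] - 7
= (-6)*(6) + (-6)*(-2) + (-7)
= -36 + 12 - 7 = -31

-31


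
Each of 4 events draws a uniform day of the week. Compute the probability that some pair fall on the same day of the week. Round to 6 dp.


P(all different) = prod((7-i)/7 for i=0..3) = 0.349854
P(at least one match) = 1 - 0.349854 = 0.650146

0.650146


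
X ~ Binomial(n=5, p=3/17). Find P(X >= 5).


P(X>=5) = P(X=5)
= 243/1419857
= 243/1419857

243/1419857


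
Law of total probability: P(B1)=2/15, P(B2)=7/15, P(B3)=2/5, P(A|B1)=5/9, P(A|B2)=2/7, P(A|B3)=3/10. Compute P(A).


P(A) = P(A|B1)P(B1) + P(A|B2)P(B2) + P(A|B3)P(B3)
= 5/9*2/15 + 2/7*7/15 + 3/10*2/5
= 2/27 + 2/15 + 3/25 = 221/675

221/675


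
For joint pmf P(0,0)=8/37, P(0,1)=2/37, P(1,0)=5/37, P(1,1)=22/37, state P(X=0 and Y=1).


Read from table: P(X=0, Y=1) = 2/37

2/37


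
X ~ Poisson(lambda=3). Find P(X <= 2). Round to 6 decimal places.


P(X<=2) = e^(-3)*3^0/0! + e^(-3)*3^1/1! + e^(-3)*3^2/2!
≈ 0.0497870684 + 0.1493612051 + 0.2240418077
= 0.4231900812
≈ 0.423190

0.423190


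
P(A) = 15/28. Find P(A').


P(A') = 1 - P(A) = 1 - 15/28 = 13/28

13/28


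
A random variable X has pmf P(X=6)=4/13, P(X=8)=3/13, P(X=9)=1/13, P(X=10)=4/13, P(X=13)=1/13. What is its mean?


E[X] = sum(x * P(x))
= 6*4/13 + 8*3/13 + 9*1/13 + 10*4/13 + 13*1/13
= 110/13

110/13


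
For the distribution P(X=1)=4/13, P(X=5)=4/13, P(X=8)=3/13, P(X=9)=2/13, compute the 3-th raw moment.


E[X^3] = sum(x^3 * P(x))
= 1*4/13 + 125*4/13 + 512*3/13 + 729*2/13
= 3498/13

3498/13


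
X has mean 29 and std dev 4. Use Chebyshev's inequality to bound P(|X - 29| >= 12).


k = 12/4 = 3
Chebyshev: P(|X-mu| >= k*sigma) <= 1/k^2 = 1/3^2 = 1/9

1/9


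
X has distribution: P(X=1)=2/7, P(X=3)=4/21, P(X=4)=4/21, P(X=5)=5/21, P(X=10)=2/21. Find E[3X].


E[3X] = sum(g(x)*P(x))
= 3*2/7 + 9*4/21 + 12*4/21 + 15*5/21 + 30*2/21
= 79/7

79/7


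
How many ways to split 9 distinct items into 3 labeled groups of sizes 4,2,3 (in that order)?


9! = 362880
Denominator: 4!=24 * 2!=2 * 3!=6
Coefficient = 362880 / 288 = 1260

1260


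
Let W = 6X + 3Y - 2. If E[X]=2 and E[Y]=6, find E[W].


E[6X + 3Y - 2] = 6*E[X] + 3*E[Y] - 2
= (6)*(2) + (3)*(6) + (-2)
= 12 + 18 - 2 = 28

28


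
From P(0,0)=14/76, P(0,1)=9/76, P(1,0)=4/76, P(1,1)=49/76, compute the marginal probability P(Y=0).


P(Y=0) = P(0,0)+P(1,0) = 14/76 + 4/76 = 18/76 = 9/38

9/38


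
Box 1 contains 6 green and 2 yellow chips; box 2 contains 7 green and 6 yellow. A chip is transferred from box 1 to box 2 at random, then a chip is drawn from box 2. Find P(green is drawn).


P(transfer green) = 6/8 = 3/4; P(transfer yellow) = 1/4
If green transferred: Urn II has 8 green of 14, so P(green|green moved) = 4/7
If yellow transferred: Urn II has 7 green of 14, so P(green|yellow moved) = 1/2
By total probability: P(green) = 3/4*4/7 + 1/4*1/2 = 31/56

31/56


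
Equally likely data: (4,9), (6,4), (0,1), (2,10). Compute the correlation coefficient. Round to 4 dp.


Cov(X,Y) = 2.0000, Var(X) = 5.0000, Var(Y) = 13.5000
rho = Cov/(sqrt(VarX)*sqrt(VarY)) = 0.2434

0.2434


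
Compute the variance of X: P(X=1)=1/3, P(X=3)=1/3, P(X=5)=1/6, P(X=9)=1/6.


E[X] = 11/3, E[X^2] = 21
Var(X) = E[X^2] - (E[X])^2 = 21 - (11/3)^2 = 68/9

68/9


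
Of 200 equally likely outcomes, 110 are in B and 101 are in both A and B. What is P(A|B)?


P(A|B) = P(A∩B)/P(B) = (101/200)/(110/200) = 101/110

101/110


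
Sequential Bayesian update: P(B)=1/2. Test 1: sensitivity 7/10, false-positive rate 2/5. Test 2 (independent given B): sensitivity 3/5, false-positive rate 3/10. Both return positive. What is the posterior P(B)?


After test 1: P(+) = 7/10*1/2 + 2/5*1/2 = 11/20
P(B|+) = (7/20)/(11/20) = 7/11
After test 2 (use post1 as new prior): P(+) = 3/5*7/11 + 3/10*4/11 = 27/55
P(B|+,+) = (21/55)/(27/55) = 7/9

7/9


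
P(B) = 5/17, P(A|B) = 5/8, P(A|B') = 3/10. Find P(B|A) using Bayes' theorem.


P(A) = P(A|B)P(B) + P(A|B')P(B') = 5/8*5/17 + 3/10*12/17 = 269/680
P(B|A) = P(A|B)P(B)/P(A) = (25/136)/(269/680) = 125/269

125/269


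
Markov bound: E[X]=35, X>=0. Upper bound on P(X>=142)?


Markov: P(X >= a) <= E[X]/a
P(X >= 142) <= 35/142

35/142


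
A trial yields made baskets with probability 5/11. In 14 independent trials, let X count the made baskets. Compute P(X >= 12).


P(X>=12) = P(X=12) + P(X=13) + P(X=14)
= 799804687500/379749833583241 + 102539062500/379749833583241 + 6103515625/379749833583241
= 908447265625/379749833583241

908447265625/379749833583241


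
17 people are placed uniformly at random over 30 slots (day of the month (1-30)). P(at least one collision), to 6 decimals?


P(all different) = prod((30-i)/30 for i=0..16) = 0.003299
P(at least one match) = 1 - 0.003299 = 0.996701

0.996701


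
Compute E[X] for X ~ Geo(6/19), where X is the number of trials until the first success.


For geometric (trials until first success), E[X] = 1/p = 1/(6/19) = 19/6

19/6


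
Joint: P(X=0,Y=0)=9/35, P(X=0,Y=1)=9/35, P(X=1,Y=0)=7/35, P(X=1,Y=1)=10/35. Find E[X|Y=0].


P(Y=0) = 16/35
E[X|Y=0] = (0*9 + 1*7)/16 = 7/16

7/16


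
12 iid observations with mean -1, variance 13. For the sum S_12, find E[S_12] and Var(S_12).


E[S_n] = n*mu = 12*-1 = -12
Var(S_n) = n*sigma^2 = 12*13 = 156

E[S_12]=-12, Var(S_12)=156


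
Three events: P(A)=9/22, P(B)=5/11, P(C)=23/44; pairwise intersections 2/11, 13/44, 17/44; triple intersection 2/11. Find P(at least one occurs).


P(A∪B∪C) = P(A)+P(B)+P(C) - P(AB)-P(AC)-P(BC) + P(ABC)
= 9/22+5/11+23/44 - 2/11-13/44-17/44 + 2/11
= 31/44

31/44


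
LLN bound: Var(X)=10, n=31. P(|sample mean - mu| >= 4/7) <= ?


Var(Xbar) = Var(X)/n = 10/31
Chebyshev: P(|Xbar-mu| >= 4/7) <= Var(Xbar)/(4/7)^2 = (10/31)/(16/49) = 245/248

245/248


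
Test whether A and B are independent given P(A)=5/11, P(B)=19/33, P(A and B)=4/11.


P(A)*P(B) = 5/11*19/33 = 95/363
P(A∩B) = 4/11 != 95/363, so not independent

No, A and B are not independent


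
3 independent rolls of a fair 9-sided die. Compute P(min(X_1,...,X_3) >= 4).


P(min >= 4) = P(all X_i >= 4) = (P(X_1 >= 4))^3
= (6/9)^3 = (2/3)^3 = 8/27

8/27


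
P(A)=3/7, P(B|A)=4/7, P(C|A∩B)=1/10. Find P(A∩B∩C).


P(A∩B∩C) = P(A) * P(B|A) * P(C|A∩B)
= 3/7 * 4/7 * 1/10
= 12/49 * 1/10 = 6/245

6/245


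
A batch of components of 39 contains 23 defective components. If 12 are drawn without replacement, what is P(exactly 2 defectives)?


P(X=2) = C(23,2)*C(16,10) / C(39,12)
= 253*8008 / 3910797436
= 2026024/3910797436 = 5566/10743949

5566/10743949


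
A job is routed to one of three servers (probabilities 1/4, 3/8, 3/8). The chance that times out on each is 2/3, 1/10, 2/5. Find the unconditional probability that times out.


P(A) = P(A|B1)P(B1) + P(A|B2)P(B2) + P(A|B3)P(B3)
= 2/3*1/4 + 1/10*3/8 + 2/5*3/8
= 1/6 + 3/80 + 3/20 = 17/48

17/48


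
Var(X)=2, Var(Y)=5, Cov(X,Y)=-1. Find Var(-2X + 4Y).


Var(-2X + 4Y) = (-2)^2*Var(X) + 4^2*Var(Y) + 2*(-2)*4*Cov(X,Y)
= 4*2 + 16*5 - 16*(-1)
= 8 + 80 + 16 = 104

104


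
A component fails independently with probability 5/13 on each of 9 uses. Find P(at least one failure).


P(at least one) = 1 - P(none)
P(none) = (1 - 5/13)^9 = (8/13)^9 = 134217728/10604499373
P(at least one) = 1 - 134217728/10604499373 = 10470281645/10604499373

10470281645/10604499373


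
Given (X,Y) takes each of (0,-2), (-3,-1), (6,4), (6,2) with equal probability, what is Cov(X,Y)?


E[X]=9/4, E[Y]=3/4, E[XY]=39/4
Cov(X,Y) = E[XY] - E[X]E[Y] = 39/4 - 9/4*3/4 = 129/16

129/16


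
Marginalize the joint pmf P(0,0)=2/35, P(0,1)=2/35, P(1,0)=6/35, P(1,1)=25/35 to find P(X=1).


P(X=1) = P(1,0)+P(1,1) = 6/35 + 25/35 = 31/35

31/35


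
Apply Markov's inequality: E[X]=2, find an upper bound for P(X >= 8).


Markov: P(X >= a) <= E[X]/a
P(X >= 8) <= 2/8 = 1/4

1/4


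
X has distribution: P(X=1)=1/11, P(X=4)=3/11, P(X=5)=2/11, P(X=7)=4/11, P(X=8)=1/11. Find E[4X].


E[4X] = sum(g(x)*P(x))
= 4*1/11 + 16*3/11 + 20*2/11 + 28*4/11 + 32*1/11
= 236/11

236/11


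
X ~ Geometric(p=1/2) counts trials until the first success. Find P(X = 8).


P(X=8) = (1-p)^7 * p = (1/2)^7 * 1/2
= 1/128 * 1/2 = 1/256

1/256


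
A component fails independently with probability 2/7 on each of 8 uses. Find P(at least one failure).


P(at least one) = 1 - P(none)
P(none) = (1 - 2/7)^8 = (5/7)^8 = 390625/5764801
P(at least one) = 1 - 390625/5764801 = 5374176/5764801

5374176/5764801


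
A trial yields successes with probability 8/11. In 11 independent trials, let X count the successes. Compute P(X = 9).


P(X=9) = C(11,9) * p^9 * (1-p)^2
= 55 * 134217728/2357947691 * 9/121
= 6039797760/25937424601

6039797760/25937424601


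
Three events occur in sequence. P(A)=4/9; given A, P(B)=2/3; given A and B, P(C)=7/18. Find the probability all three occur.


P(A∩B∩C) = P(A) * P(B|A) * P(C|A∩B)
= 4/9 * 2/3 * 7/18
= 8/27 * 7/18 = 28/243

28/243


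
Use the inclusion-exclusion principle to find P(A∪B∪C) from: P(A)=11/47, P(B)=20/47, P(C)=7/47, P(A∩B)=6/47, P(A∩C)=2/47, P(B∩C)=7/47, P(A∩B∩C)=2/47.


P(A∪B∪C) = P(A)+P(B)+P(C) - P(AB)-P(AC)-P(BC) + P(ABC)
= 11/47+20/47+7/47 - 6/47-2/47-7/47 + 2/47
= 25/47

25/47


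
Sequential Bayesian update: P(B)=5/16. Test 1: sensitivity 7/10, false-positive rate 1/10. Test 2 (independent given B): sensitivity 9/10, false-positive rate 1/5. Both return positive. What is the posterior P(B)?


After test 1: P(+) = 7/10*5/16 + 1/10*11/16 = 23/80
P(B|+) = (7/32)/(23/80) = 35/46
After test 2 (use post1 as new prior): P(+) = 9/10*35/46 + 1/5*11/46 = 337/460
P(B|+,+) = (63/92)/(337/460) = 315/337

315/337


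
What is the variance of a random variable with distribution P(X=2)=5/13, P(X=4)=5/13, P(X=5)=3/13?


E[X] = 45/13, E[X^2] = 175/13
Var(X) = E[X^2] - (E[X])^2 = 175/13 - (45/13)^2 = 250/169

250/169


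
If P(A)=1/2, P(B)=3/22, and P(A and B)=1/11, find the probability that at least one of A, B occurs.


P(A∪B) = P(A) + P(B) - P(A∩B)
= 1/2 + 3/22 - 1/11 = 6/11

6/11


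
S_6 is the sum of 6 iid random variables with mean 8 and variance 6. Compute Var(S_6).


By independence, Var(S_n) = n*Var(X_1) = 6*6 = 36

36


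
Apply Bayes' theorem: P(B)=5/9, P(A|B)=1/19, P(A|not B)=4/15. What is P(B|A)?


P(A) = P(A|B)P(B) + P(A|B')P(B') = 1/19*5/9 + 4/15*4/9 = 379/2565
P(B|A) = P(A|B)P(B)/P(A) = (5/171)/(379/2565) = 75/379

75/379


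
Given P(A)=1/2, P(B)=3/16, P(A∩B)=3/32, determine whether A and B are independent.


P(A)*P(B) = 1/2*3/16 = 3/32
P(A∩B) = 3/32, which equals P(A)P(B), so independent

Yes, A and B are independent


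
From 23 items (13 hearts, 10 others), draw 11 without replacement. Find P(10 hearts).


P(X=10) = C(13,10)*C(10,1) / C(23,11)
= 286*10 / 1352078
= 2860/1352078 = 110/52003

110/52003


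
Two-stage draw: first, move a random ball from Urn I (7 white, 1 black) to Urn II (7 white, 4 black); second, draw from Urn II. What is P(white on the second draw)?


P(transfer white) = 7/8; P(transfer black) = 1/8
If white transferred: Urn II has 8 white of 12, so P(white|white moved) = 2/3
If black transferred: Urn II has 7 white of 12, so P(white|black moved) = 7/12
By total probability: P(white) = 7/8*2/3 + 1/8*7/12 = 21/32

21/32


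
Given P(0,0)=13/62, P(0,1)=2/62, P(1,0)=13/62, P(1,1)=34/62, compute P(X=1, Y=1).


Read from table: P(X=1, Y=1) = 34/62 = 17/31

17/31


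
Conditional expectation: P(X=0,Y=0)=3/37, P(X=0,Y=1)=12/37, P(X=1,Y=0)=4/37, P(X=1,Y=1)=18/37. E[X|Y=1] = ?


P(Y=1) = 30/37
E[X|Y=1] = (0*12 + 1*18)/30 = 18/30 = 3/5

3/5


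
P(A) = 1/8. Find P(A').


P(A') = 1 - P(A) = 1 - 1/8 = 7/8

7/8


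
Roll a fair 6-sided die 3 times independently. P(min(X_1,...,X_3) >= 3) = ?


P(min >= 3) = P(all X_i >= 3) = (P(X_1 >= 3))^3
= (4/6)^3 = (2/3)^3 = 8/27

8/27


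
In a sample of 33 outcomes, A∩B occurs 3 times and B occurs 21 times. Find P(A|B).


P(A|B) = P(A∩B)/P(B) = (3/33)/(21/33) = 3/21 = 1/7

1/7


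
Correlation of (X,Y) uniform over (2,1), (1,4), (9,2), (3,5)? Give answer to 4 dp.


Cov(X,Y) = -1.5000, Var(X) = 9.6875, Var(Y) = 2.5000
rho = Cov/(sqrt(VarX)*sqrt(VarY)) = -0.3048

-0.3048


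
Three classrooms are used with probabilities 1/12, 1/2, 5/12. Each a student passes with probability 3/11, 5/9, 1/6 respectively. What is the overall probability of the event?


P(A) = P(A|B1)P(B1) + P(A|B2)P(B2) + P(A|B3)P(B3)
= 3/11*1/12 + 5/9*1/2 + 1/6*5/12
= 1/44 + 5/18 + 5/72 = 293/792

293/792


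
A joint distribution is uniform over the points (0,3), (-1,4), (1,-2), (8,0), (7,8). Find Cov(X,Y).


E[X]=3, E[Y]=13/5, E[XY]=10
Cov(X,Y) = E[XY] - E[X]E[Y] = 10 - 3*13/5 = 11/5

11/5


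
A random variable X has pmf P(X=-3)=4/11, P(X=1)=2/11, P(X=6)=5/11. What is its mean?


E[X] = sum(x * P(x))
= -3*4/11 + 1*2/11 + 6*5/11
= 20/11

20/11


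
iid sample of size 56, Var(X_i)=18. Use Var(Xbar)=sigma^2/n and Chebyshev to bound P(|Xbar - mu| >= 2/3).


Var(Xbar) = Var(X)/n = 18/56
Chebyshev: P(|Xbar-mu| >= 2/3) <= Var(Xbar)/(2/3)^2 = (9/28)/(4/9) = 81/112

81/112


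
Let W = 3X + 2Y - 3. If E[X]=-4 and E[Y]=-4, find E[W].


E[3X + 2Y - 3] = 3*E[X] + 2*E[Y] - 3
= (3)*(-4) + (2)*(-4) + (-3)
= -12 - 8 - 3 = -23

-23


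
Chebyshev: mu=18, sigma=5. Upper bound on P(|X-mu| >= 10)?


k = 10/5 = 2
Chebyshev: P(|X-mu| >= k*sigma) <= 1/k^2 = 1/2^2 = 1/4

1/4


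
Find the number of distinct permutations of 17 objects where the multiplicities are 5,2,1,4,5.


17! = 355687428096000
Denominator: 5!=120 * 2!=2 * 1!=1 * 4!=24 * 5!=120
Coefficient = 355687428096000 / 691200 = 514594080

514594080


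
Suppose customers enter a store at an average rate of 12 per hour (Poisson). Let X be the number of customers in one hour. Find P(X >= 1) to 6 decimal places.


P(X>=1) = 1 - P(X<=0) = 1 - (e^(-12)*12^0/0!)
≈ 1 - 0.0000061442 = 0.9999938558
≈ 0.999994

0.999994


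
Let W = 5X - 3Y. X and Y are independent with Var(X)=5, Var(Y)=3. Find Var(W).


Independence => Cov(X,Y)=0
Var(5X - 3Y) = 5^2*Var(X) + (-3)^2*Var(Y)
= 25*5 + 9*3 = 152

152


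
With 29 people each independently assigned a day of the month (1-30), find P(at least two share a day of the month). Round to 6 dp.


P(all different) = prod((30-i)/30 for i=0..28) = 0.000000
P(at least one match) = 1 - 0.000000 = 1.000000

1.000000


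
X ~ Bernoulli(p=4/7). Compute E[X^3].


For Bernoulli: X in {0,1}
E[X^3] = 0^3*(1-4/7) + 1^3*4/7 = 4/7

4/7


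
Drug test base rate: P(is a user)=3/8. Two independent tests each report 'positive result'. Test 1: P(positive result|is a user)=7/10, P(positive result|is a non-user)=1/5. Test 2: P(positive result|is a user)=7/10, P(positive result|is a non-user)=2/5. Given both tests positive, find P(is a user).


After test 1: P(+) = 7/10*3/8 + 1/5*5/8 = 31/80
P(B|+) = (21/80)/(31/80) = 21/31
After test 2 (use post1 as new prior): P(+) = 7/10*21/31 + 2/5*10/31 = 187/310
P(B|+,+) = (147/310)/(187/310) = 147/187

147/187


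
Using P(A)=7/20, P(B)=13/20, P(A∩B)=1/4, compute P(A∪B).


P(A∪B) = P(A) + P(B) - P(A∩B)
= 7/20 + 13/20 - 1/4 = 3/4

3/4


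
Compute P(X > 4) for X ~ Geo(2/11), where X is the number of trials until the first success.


P(X > 4) = P(first 4 trials all fail) = (1-p)^4 = (9/11)^4 = 6561/14641

6561/14641


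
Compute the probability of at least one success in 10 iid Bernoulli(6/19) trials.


P(at least one) = 1 - P(none)
P(none) = (1 - 6/19)^10 = (13/19)^10 = 137858491849/6131066257801
P(at least one) = 1 - 137858491849/6131066257801 = 5993207765952/6131066257801

5993207765952/6131066257801


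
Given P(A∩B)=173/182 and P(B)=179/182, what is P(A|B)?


P(A|B) = P(A∩B)/P(B) = (173/182)/(179/182) = 173/179

173/179


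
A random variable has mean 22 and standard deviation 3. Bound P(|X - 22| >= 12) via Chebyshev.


k = 12/3 = 4
Chebyshev: P(|X-mu| >= k*sigma) <= 1/k^2 = 1/4^2 = 1/16

1/16


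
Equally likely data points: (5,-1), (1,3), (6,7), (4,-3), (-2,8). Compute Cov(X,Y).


E[X]=14/5, E[Y]=14/5, E[XY]=12/5
Cov(X,Y) = E[XY] - E[X]E[Y] = 12/5 - 14/5*14/5 = -136/25

-136/25


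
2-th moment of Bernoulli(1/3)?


For Bernoulli: X in {0,1}
E[X^2] = 0^2*(1-1/3) + 1^2*1/3 = 1/3

1/3


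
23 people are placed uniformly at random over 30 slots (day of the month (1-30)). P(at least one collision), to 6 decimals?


P(all different) = prod((30-i)/30 for i=0..22) = 0.000006
P(at least one match) = 1 - 0.000006 = 0.999994

0.999994


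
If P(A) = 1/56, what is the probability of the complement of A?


P(A') = 1 - P(A) = 1 - 1/56 = 55/56

55/56


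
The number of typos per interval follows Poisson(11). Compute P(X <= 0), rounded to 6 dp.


P(X<=0) = e^(-11)*11^0/0!
≈ 0.0000167017
≈ 0.000017

0.000017


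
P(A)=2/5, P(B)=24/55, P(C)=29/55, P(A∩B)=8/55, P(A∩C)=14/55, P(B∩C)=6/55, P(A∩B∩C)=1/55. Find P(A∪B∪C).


P(A∪B∪C) = P(A)+P(B)+P(C) - P(AB)-P(AC)-P(BC) + P(ABC)
= 2/5+24/55+29/55 - 8/55-14/55-6/55 + 1/55
= 48/55

48/55


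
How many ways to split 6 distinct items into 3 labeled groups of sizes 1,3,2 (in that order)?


6! = 720
Denominator: 1!=1 * 3!=6 * 2!=2
Coefficient = 720 / 12 = 60

60


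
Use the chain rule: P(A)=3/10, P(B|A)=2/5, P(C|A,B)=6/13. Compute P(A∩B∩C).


P(A∩B∩C) = P(A) * P(B|A) * P(C|A∩B)
= 3/10 * 2/5 * 6/13
= 3/25 * 6/13 = 18/325

18/325


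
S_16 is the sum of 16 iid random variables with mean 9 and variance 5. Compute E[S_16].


E[S_n] = n*E[X_1] = 16*9 = 144

144


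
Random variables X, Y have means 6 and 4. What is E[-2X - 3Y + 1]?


E[-2X - 3Y + 1] = -2*E[X] - 3*E[Y] + 1
= (-2)*(6) + (-3)*(4) + (1)
= -12 - 12 + 1 = -23

-23


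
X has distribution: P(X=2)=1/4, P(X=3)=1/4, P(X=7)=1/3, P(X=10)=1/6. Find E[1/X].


E[1/X] = sum(g(x)*P(x))
= 1/2*1/4 + 1/3*1/4 + 1/7*1/3 + 1/10*1/6
= 229/840

229/840


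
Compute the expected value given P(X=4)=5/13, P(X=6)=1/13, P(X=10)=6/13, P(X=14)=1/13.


E[X] = sum(x * P(x))
= 4*5/13 + 6*1/13 + 10*6/13 + 14*1/13
= 100/13

100/13


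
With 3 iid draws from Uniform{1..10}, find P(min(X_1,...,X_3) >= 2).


P(min >= 2) = P(all X_i >= 2) = (P(X_1 >= 2))^3
= (9/10)^3 = 729/1000

729/1000


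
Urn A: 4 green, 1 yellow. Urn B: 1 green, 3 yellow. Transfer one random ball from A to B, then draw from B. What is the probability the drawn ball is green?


P(transfer green) = 4/5; P(transfer yellow) = 1/5
If green transferred: Urn II has 2 green of 5, so P(green|green moved) = 2/5
If yellow transferred: Urn II has 1 green of 5, so P(green|yellow moved) = 1/5
By total probability: P(green) = 4/5*2/5 + 1/5*1/5 = 9/25

9/25


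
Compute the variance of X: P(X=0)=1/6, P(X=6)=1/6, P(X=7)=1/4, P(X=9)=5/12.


E[X] = 13/2, E[X^2] = 52
Var(X) = E[X^2] - (E[X])^2 = 52 - (13/2)^2 = 39/4

39/4


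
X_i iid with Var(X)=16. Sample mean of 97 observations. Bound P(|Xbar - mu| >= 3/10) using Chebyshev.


Var(Xbar) = Var(X)/n = 16/97
Chebyshev: P(|Xbar-mu| >= 3/10) <= Var(Xbar)/(3/10)^2 = (16/97)/(9/100) = 1600/873
Bound exceeds 1, so trivial bound: 1

1


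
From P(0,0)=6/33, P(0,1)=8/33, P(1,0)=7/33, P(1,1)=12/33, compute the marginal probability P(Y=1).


P(Y=1) = P(0,1)+P(1,1) = 8/33 + 12/33 = 20/33

20/33


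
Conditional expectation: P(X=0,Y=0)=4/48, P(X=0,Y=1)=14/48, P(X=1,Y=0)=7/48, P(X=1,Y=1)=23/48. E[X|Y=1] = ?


P(Y=1) = 37/48
E[X|Y=1] = (0*14 + 1*23)/37 = 23/37

23/37


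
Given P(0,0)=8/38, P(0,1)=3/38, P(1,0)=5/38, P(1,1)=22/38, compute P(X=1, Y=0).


Read from table: P(X=1, Y=0) = 5/38

5/38


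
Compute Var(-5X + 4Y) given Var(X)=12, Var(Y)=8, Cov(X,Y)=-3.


Var(-5X + 4Y) = (-5)^2*Var(X) + 4^2*Var(Y) + 2*(-5)*4*Cov(X,Y)
= 25*12 + 16*8 - 40*(-3)
= 300 + 128 + 120 = 548

548


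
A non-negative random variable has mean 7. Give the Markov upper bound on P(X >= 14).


Markov: P(X >= a) <= E[X]/a
P(X >= 14) <= 7/14 = 1/2

1/2


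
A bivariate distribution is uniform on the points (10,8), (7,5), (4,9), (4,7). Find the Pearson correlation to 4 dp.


Cov(X,Y) = -0.5625, Var(X) = 6.1875, Var(Y) = 2.1875
rho = Cov/(sqrt(VarX)*sqrt(VarY)) = -0.1529

-0.1529


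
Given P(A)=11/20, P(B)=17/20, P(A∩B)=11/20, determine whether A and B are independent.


P(A)*P(B) = 11/20*17/20 = 187/400
P(A∩B) = 11/20 != 187/400, so not independent

No, A and B are not independent


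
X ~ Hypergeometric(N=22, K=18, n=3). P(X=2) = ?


P(X=2) = C(18,2)*C(4,1) / C(22,3)
= 153*4 / 1540
= 612/1540 = 153/385

153/385


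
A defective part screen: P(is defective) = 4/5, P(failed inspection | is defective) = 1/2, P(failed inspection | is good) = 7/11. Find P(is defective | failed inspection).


P(A) = P(A|B)P(B) + P(A|B')P(B') = 1/2*4/5 + 7/11*1/5 = 29/55
P(B|A) = P(A|B)P(B)/P(A) = (2/5)/(29/55) = 22/29

22/29


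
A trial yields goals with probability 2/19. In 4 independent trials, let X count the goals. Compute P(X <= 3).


P(X<=3) = P(X=0) + P(X=1) + P(X=2) + P(X=3)
= 83521/130321 + 39304/130321 + 6936/130321 + 544/130321
= 130305/130321

130305/130321
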